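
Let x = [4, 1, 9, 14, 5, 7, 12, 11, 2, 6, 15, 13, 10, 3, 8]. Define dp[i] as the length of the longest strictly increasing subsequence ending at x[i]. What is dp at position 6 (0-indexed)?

4

dp[i] = 1 + max{dp[j] : j<i, x[j]<x[i]} (or 1 if no such j):
i:      0  1  2  3  4  5  6  7  8  9 10 11 12 13 14
x[i]:   4  1  9 14  5  7 12 11  2  6 15 13 10  3  8
dp:     1  1  2  3  2  3  4  4  2  3  5  5  4  3  4
At index 6 the value is 4.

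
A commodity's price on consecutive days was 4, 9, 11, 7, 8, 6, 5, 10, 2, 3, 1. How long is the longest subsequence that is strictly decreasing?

6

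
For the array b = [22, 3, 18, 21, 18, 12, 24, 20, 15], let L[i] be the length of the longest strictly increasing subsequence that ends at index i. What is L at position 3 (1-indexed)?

dp[i] = 1 + max{dp[j] : j<i, b[j]<b[i]} (or 1 if no such j):
i:      1  2  3  4  5  6  7  8  9
b[i]:  22  3 18 21 18 12 24 20 15
dp:     1  1  2  3  2  2  4  3  3
At index 3 the value is 2.

2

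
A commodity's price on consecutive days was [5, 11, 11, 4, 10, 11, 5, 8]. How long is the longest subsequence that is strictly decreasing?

Let dp[i] be the longest strictly decreasing subsequence ending at i:
i:      1  2  3  4  5  6  7  8
a[i]:   5 11 11  4 10 11  5  8
dp:     1  1  1  2  2  1  3  3
Maximum is 3.

3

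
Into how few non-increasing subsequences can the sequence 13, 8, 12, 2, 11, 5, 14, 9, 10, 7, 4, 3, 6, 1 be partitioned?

The minimum number of non-increasing subsequences covering a sequence equals the length of its longest strictly increasing subsequence.
LIS length is 4 (e.g. 2, 5, 9, 10), so 4 piles are needed.

4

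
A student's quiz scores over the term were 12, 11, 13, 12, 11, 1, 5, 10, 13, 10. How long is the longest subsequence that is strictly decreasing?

4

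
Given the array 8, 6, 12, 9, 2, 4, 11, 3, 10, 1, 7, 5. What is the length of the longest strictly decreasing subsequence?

5

Negate each value so 'decreasing' becomes 'increasing', then run patience tails on the negated sequence:
-8 → extends → [-8]
-6 → extends → [-8, -6]
-12 → replaces -8 → [-12, -6]
-9 → replaces -6 → [-12, -9]
-2 → extends → [-12, -9, -2]
-4 → replaces -2 → [-12, -9, -4]
-11 → replaces -9 → [-12, -11, -4]
-3 → extends → [-12, -11, -4, -3]
-10 → replaces -4 → [-12, -11, -10, -3]
-1 → extends → [-12, -11, -10, -3, -1]
-7 → replaces -3 → [-12, -11, -10, -7, -1]
-5 → replaces -1 → [-12, -11, -10, -7, -5]
Five tails, so the longest strictly decreasing subsequence of the original has length 5.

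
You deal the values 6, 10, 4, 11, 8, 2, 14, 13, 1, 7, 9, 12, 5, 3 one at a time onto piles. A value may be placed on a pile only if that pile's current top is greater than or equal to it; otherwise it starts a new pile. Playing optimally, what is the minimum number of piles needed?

Place each on the leftmost legal pile:
6 → new pile 1 (tops now [6])
10 → new pile 2 (tops now [6, 10])
4 → pile 1 (tops now [4, 10])
11 → new pile 3 (tops now [4, 10, 11])
8 → pile 2 (tops now [4, 8, 11])
2 → pile 1 (tops now [2, 8, 11])
14 → new pile 4 (tops now [2, 8, 11, 14])
13 → pile 4 (tops now [2, 8, 11, 13])
1 → pile 1 (tops now [1, 8, 11, 13])
7 → pile 2 (tops now [1, 7, 11, 13])
9 → pile 3 (tops now [1, 7, 9, 13])
12 → pile 4 (tops now [1, 7, 9, 12])
5 → pile 2 (tops now [1, 5, 9, 12])
3 → pile 2 (tops now [1, 3, 9, 12])
Four piles.

4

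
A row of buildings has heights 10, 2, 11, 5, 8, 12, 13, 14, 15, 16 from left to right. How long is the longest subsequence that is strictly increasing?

Track the smallest tail for each achievable length (strict):
10 → extends → [10]
2 → replaces 10 → [2]
11 → extends → [2, 11]
5 → replaces 11 → [2, 5]
8 → extends → [2, 5, 8]
12 → extends → [2, 5, 8, 12]
13 → extends → [2, 5, 8, 12, 13]
14 → extends → [2, 5, 8, 12, 13, 14]
15 → extends → [2, 5, 8, 12, 13, 14, 15]
16 → extends → [2, 5, 8, 12, 13, 14, 15, 16]
Eight tails, so the longest strictly increasing subsequence has length 8 (e.g. 2, 5, 8, 12, 13, 14, 15, 16).

8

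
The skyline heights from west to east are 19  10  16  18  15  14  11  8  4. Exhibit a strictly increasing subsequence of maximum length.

10, 16, 18

Patience tails give the LIS length; then backtrack through the dp parents:
19 → extends → [19]
10 → replaces 19 → [10]
16 → extends → [10, 16]
18 → extends → [10, 16, 18]
15 → replaces 16 → [10, 15, 18]
14 → replaces 15 → [10, 14, 18]
11 → replaces 14 → [10, 11, 18]
8 → replaces 10 → [8, 11, 18]
4 → replaces 8 → [4, 11, 18]
Length 3; one witness is 10, 16, 18.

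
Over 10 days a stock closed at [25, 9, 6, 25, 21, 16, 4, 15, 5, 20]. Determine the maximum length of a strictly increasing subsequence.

3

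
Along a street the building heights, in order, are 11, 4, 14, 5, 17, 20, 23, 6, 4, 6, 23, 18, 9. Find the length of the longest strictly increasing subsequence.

5

Let dp[i] be the length of the longest such subsequence ending at index i:
i:      1  2  3  4  5  6  7  8  9 10 11 12 13
a[i]:  11  4 14  5 17 20 23  6  4  6 23 18  9
dp:     1  1  2  2  3  4  5  3  1  3  5  4  4
Maximum dp value is 5.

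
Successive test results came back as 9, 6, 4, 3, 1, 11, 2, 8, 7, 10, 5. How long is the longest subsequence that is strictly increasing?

4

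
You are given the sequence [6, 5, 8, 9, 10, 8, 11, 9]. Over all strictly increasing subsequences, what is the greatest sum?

Let S[i] be the best sum of a strictly increasing subsequence ending at i:
i:      1  2  3  4  5  6  7  8
a[i]:   6  5  8  9 10  8 11  9
S:      6  5 14 23 33 14 44 23
Maximum is 44 (e.g. 6 + 8 + 9 + 10 + 11).

44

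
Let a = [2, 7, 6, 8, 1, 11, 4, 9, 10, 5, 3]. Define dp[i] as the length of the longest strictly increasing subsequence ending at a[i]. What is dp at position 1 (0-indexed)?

2

dp[i] = 1 + max{dp[j] : j<i, a[j]<a[i]} (or 1 if no such j):
i:      0  1  2  3  4  5  6  7  8  9 10
a[i]:   2  7  6  8  1 11  4  9 10  5  3
dp:     1  2  2  3  1  4  2  4  5  3  2
At index 1 the value is 2.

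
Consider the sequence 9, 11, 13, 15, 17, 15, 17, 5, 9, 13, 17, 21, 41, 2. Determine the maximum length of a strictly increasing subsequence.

Track the smallest tail for each achievable length (strict):
9 → extends → [9]
11 → extends → [9, 11]
13 → extends → [9, 11, 13]
15 → extends → [9, 11, 13, 15]
17 → extends → [9, 11, 13, 15, 17]
15 → already a tail → [9, 11, 13, 15, 17]
17 → already a tail → [9, 11, 13, 15, 17]
5 → replaces 9 → [5, 11, 13, 15, 17]
9 → replaces 11 → [5, 9, 13, 15, 17]
13 → already a tail → [5, 9, 13, 15, 17]
17 → already a tail → [5, 9, 13, 15, 17]
21 → extends → [5, 9, 13, 15, 17, 21]
41 → extends → [5, 9, 13, 15, 17, 21, 41]
2 → replaces 5 → [2, 9, 13, 15, 17, 21, 41]
Seven tails, so the longest strictly increasing subsequence has length 7 (e.g. 9, 11, 13, 15, 17, 21, 41).

7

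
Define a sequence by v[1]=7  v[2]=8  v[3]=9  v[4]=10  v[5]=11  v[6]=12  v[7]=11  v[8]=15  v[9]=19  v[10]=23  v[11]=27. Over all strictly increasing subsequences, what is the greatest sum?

141

Let S[i] be the best sum of a strictly increasing subsequence ending at i:
i:       1   2   3   4   5   6   7   8   9  10  11
v[i]:    7   8   9  10  11  12  11  15  19  23  27
S:       7  15  24  34  45  57  45  72  91 114 141
Maximum is 141 (e.g. 7 + 8 + 9 + 10 + 11 + 12 + 15 + 19 + 23 + 27).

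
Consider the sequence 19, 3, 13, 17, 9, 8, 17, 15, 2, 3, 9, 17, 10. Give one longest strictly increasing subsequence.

3, 13, 15, 17

Patience tails give the LIS length; then backtrack through the dp parents:
19 → extends → [19]
3 → replaces 19 → [3]
13 → extends → [3, 13]
17 → extends → [3, 13, 17]
9 → replaces 13 → [3, 9, 17]
8 → replaces 9 → [3, 8, 17]
17 → already a tail → [3, 8, 17]
15 → replaces 17 → [3, 8, 15]
2 → replaces 3 → [2, 8, 15]
3 → replaces 8 → [2, 3, 15]
9 → replaces 15 → [2, 3, 9]
17 → extends → [2, 3, 9, 17]
10 → replaces 17 → [2, 3, 9, 10]
Length 4; one witness is 3, 13, 15, 17.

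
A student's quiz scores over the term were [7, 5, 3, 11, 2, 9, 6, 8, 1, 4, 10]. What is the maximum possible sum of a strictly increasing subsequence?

29

Let S[i] be the best sum of a strictly increasing subsequence ending at i:
i:      1  2  3  4  5  6  7  8  9 10 11
a[i]:   7  5  3 11  2  9  6  8  1  4 10
S:      7  5  3 18  2 16 11 19  1  7 29
Maximum is 29 (e.g. 5 + 6 + 8 + 10).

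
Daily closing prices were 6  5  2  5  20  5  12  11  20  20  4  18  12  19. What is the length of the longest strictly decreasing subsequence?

Let dp[i] be the longest strictly decreasing subsequence ending at i:
i:      1  2  3  4  5  6  7  8  9 10 11 12 13 14
a[i]:   6  5  2  5 20  5 12 11 20 20  4 18 12 19
dp:     1  2  3  2  1  2  2  3  1  1  4  2  3  2
Maximum is 4.

4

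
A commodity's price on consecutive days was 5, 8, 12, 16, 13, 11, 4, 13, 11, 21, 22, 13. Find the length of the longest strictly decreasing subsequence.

4

Negate each value so 'decreasing' becomes 'increasing', then run patience tails on the negated sequence:
-5 → extends → [-5]
-8 → replaces -5 → [-8]
-12 → replaces -8 → [-12]
-16 → replaces -12 → [-16]
-13 → extends → [-16, -13]
-11 → extends → [-16, -13, -11]
-4 → extends → [-16, -13, -11, -4]
-13 → already a tail → [-16, -13, -11, -4]
-11 → already a tail → [-16, -13, -11, -4]
-21 → replaces -16 → [-21, -13, -11, -4]
-22 → replaces -21 → [-22, -13, -11, -4]
-13 → already a tail → [-22, -13, -11, -4]
Four tails, so the longest strictly decreasing subsequence of the original has length 4.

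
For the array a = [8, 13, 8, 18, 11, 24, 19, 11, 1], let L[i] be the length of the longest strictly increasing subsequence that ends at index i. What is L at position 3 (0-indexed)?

3

dp[i] = 1 + max{dp[j] : j<i, a[j]<a[i]} (or 1 if no such j):
i:      0  1  2  3  4  5  6  7  8
a[i]:   8 13  8 18 11 24 19 11  1
dp:     1  2  1  3  2  4  4  2  1
At index 3 the value is 3.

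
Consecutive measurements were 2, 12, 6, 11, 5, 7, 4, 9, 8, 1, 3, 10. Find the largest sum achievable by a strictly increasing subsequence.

Let S[i] be the best sum of a strictly increasing subsequence ending at i:
i:      1  2  3  4  5  6  7  8  9 10 11 12
a[i]:   2 12  6 11  5  7  4  9  8  1  3 10
S:      2 14  8 19  7 15  6 24 23  1  5 34
Maximum is 34 (e.g. 2 + 6 + 7 + 9 + 10).

34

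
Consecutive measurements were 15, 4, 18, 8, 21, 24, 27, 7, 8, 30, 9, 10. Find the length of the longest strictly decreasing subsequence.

Let dp[i] be the longest strictly decreasing subsequence ending at i:
i:      1  2  3  4  5  6  7  8  9 10 11 12
a[i]:  15  4 18  8 21 24 27  7  8 30  9 10
dp:     1  2  1  2  1  1  1  3  2  1  2  2
Maximum is 3.

3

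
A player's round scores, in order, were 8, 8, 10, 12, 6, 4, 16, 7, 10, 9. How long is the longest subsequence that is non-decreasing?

5

Let dp[i] be the length of the longest such subsequence ending at index i:
i:      1  2  3  4  5  6  7  8  9 10
a[i]:   8  8 10 12  6  4 16  7 10  9
dp:     1  2  3  4  1  1  5  2  4  3
Maximum dp value is 5.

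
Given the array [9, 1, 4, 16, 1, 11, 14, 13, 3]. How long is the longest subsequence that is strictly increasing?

Let dp[i] be the length of the longest such subsequence ending at index i:
i:      1  2  3  4  5  6  7  8  9
a[i]:   9  1  4 16  1 11 14 13  3
dp:     1  1  2  3  1  3  4  4  2
Maximum dp value is 4.

4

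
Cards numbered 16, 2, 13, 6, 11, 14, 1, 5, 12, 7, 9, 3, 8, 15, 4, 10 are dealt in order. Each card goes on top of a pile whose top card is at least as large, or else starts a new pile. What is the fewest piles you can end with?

5

Place each on the leftmost legal pile:
16 → new pile 1 (tops now [16])
2 → pile 1 (tops now [2])
13 → new pile 2 (tops now [2, 13])
6 → pile 2 (tops now [2, 6])
11 → new pile 3 (tops now [2, 6, 11])
14 → new pile 4 (tops now [2, 6, 11, 14])
1 → pile 1 (tops now [1, 6, 11, 14])
5 → pile 2 (tops now [1, 5, 11, 14])
12 → pile 4 (tops now [1, 5, 11, 12])
7 → pile 3 (tops now [1, 5, 7, 12])
9 → pile 4 (tops now [1, 5, 7, 9])
3 → pile 2 (tops now [1, 3, 7, 9])
8 → pile 4 (tops now [1, 3, 7, 8])
15 → new pile 5 (tops now [1, 3, 7, 8, 15])
4 → pile 3 (tops now [1, 3, 4, 8, 15])
10 → pile 5 (tops now [1, 3, 4, 8, 10])
Five piles.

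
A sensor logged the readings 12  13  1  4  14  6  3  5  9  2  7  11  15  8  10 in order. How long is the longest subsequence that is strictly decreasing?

4

Let dp[i] be the longest strictly decreasing subsequence ending at i:
i:      1  2  3  4  5  6  7  8  9 10 11 12 13 14 15
a[i]:  12 13  1  4 14  6  3  5  9  2  7 11 15  8 10
dp:     1  1  2  2  1  2  3  3  2  4  3  2  1  3  3
Maximum is 4.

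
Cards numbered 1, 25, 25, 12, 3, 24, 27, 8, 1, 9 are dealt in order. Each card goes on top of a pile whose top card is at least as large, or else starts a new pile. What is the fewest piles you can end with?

4

Place each on the leftmost legal pile:
1 → new pile 1 (tops now [1])
25 → new pile 2 (tops now [1, 25])
25 → pile 2 (tops now [1, 25])
12 → pile 2 (tops now [1, 12])
3 → pile 2 (tops now [1, 3])
24 → new pile 3 (tops now [1, 3, 24])
27 → new pile 4 (tops now [1, 3, 24, 27])
8 → pile 3 (tops now [1, 3, 8, 27])
1 → pile 1 (tops now [1, 3, 8, 27])
9 → pile 4 (tops now [1, 3, 8, 9])
Four piles.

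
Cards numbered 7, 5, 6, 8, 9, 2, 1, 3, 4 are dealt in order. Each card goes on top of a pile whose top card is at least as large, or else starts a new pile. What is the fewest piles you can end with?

4

Place each on the leftmost legal pile:
7 → new pile 1 (tops now [7])
5 → pile 1 (tops now [5])
6 → new pile 2 (tops now [5, 6])
8 → new pile 3 (tops now [5, 6, 8])
9 → new pile 4 (tops now [5, 6, 8, 9])
2 → pile 1 (tops now [2, 6, 8, 9])
1 → pile 1 (tops now [1, 6, 8, 9])
3 → pile 2 (tops now [1, 3, 8, 9])
4 → pile 3 (tops now [1, 3, 4, 9])
Four piles.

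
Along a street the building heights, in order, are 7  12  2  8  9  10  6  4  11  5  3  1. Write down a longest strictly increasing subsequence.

Patience tails give the LIS length; then backtrack through the dp parents:
7 → extends → [7]
12 → extends → [7, 12]
2 → replaces 7 → [2, 12]
8 → replaces 12 → [2, 8]
9 → extends → [2, 8, 9]
10 → extends → [2, 8, 9, 10]
6 → replaces 8 → [2, 6, 9, 10]
4 → replaces 6 → [2, 4, 9, 10]
11 → extends → [2, 4, 9, 10, 11]
5 → replaces 9 → [2, 4, 5, 10, 11]
3 → replaces 4 → [2, 3, 5, 10, 11]
1 → replaces 2 → [1, 3, 5, 10, 11]
Length 5; one witness is 7, 8, 9, 10, 11.

7, 8, 9, 10, 11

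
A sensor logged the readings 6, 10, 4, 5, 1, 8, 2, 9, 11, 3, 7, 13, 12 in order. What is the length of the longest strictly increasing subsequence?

Track the smallest tail for each achievable length (strict):
6 → extends → [6]
10 → extends → [6, 10]
4 → replaces 6 → [4, 10]
5 → replaces 10 → [4, 5]
1 → replaces 4 → [1, 5]
8 → extends → [1, 5, 8]
2 → replaces 5 → [1, 2, 8]
9 → extends → [1, 2, 8, 9]
11 → extends → [1, 2, 8, 9, 11]
3 → replaces 8 → [1, 2, 3, 9, 11]
7 → replaces 9 → [1, 2, 3, 7, 11]
13 → extends → [1, 2, 3, 7, 11, 13]
12 → replaces 13 → [1, 2, 3, 7, 11, 12]
Six tails, so the longest strictly increasing subsequence has length 6 (e.g. 4, 5, 8, 9, 11, 13).

6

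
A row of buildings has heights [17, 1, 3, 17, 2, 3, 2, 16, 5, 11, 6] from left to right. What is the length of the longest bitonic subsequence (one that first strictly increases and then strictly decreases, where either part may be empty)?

6

inc[i] = longest strictly increasing subsequence ending at i; dec[i] = longest strictly decreasing subsequence starting at i:
i:      1  2  3  4  5  6  7  8  9 10 11
a[i]:  17  1  3 17  2  3  2 16  5 11  6
inc:    1  1  2  3  2  3  2  4  4  5  5
dec:    4  1  2  4  1  2  1  3  1  2  1
Best peak at i=4 (value 17): inc=3, dec=4, length 3+4−1 = 6.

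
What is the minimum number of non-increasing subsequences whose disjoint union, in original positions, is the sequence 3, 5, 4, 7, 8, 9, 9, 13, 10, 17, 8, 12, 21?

The minimum number of non-increasing subsequences covering a sequence equals the length of its longest strictly increasing subsequence.
LIS length is 8 (e.g. 3, 5, 7, 8, 9, 13, 17, 21), so 8 piles are needed.

8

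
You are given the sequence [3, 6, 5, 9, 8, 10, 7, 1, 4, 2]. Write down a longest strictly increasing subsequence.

Patience tails give the LIS length; then backtrack through the dp parents:
3 → extends → [3]
6 → extends → [3, 6]
5 → replaces 6 → [3, 5]
9 → extends → [3, 5, 9]
8 → replaces 9 → [3, 5, 8]
10 → extends → [3, 5, 8, 10]
7 → replaces 8 → [3, 5, 7, 10]
1 → replaces 3 → [1, 5, 7, 10]
4 → replaces 5 → [1, 4, 7, 10]
2 → replaces 4 → [1, 2, 7, 10]
Length 4; one witness is 3, 6, 9, 10.

3, 6, 9, 10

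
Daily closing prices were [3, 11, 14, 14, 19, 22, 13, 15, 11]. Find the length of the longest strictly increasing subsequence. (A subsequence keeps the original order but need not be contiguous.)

5

Let dp[i] be the length of the longest such subsequence ending at index i:
i:      1  2  3  4  5  6  7  8  9
a[i]:   3 11 14 14 19 22 13 15 11
dp:     1  2  3  3  4  5  3  4  2
Maximum dp value is 5.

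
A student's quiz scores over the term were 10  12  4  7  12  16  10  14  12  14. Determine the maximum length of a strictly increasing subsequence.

5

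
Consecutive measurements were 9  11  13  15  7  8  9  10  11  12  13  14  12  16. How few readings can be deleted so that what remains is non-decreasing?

5

Fewest deletions = n − (longest non-decreasing subsequence).
Patience tails:
9 → extends → [9]
11 → extends → [9, 11]
13 → extends → [9, 11, 13]
15 → extends → [9, 11, 13, 15]
7 → replaces 9 → [7, 11, 13, 15]
8 → replaces 11 → [7, 8, 13, 15]
9 → replaces 13 → [7, 8, 9, 15]
10 → replaces 15 → [7, 8, 9, 10]
11 → extends → [7, 8, 9, 10, 11]
12 → extends → [7, 8, 9, 10, 11, 12]
13 → extends → [7, 8, 9, 10, 11, 12, 13]
14 → extends → [7, 8, 9, 10, 11, 12, 13, 14]
12 → replaces 13 → [7, 8, 9, 10, 11, 12, 12, 14]
16 → extends → [7, 8, 9, 10, 11, 12, 12, 14, 16]
Longest non-decreasing subsequence has length 9, so deletions = 14 − 9 = 5.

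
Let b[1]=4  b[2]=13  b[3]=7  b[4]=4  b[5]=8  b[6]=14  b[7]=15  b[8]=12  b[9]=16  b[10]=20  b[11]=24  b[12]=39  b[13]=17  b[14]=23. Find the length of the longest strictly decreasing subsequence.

3

Let dp[i] be the longest strictly decreasing subsequence ending at i:
i:      1  2  3  4  5  6  7  8  9 10 11 12 13 14
b[i]:   4 13  7  4  8 14 15 12 16 20 24 39 17 23
dp:     1  1  2  3  2  1  1  2  1  1  1  1  2  2
Maximum is 3.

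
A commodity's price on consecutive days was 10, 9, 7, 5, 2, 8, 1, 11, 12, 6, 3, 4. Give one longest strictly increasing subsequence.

7, 8, 11, 12

Patience tails give the LIS length; then backtrack through the dp parents:
10 → extends → [10]
9 → replaces 10 → [9]
7 → replaces 9 → [7]
5 → replaces 7 → [5]
2 → replaces 5 → [2]
8 → extends → [2, 8]
1 → replaces 2 → [1, 8]
11 → extends → [1, 8, 11]
12 → extends → [1, 8, 11, 12]
6 → replaces 8 → [1, 6, 11, 12]
3 → replaces 6 → [1, 3, 11, 12]
4 → replaces 11 → [1, 3, 4, 12]
Length 4; one witness is 7, 8, 11, 12.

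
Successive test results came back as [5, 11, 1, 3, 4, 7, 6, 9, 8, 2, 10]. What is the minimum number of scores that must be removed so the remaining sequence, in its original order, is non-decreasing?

5

Fewest deletions = n − (longest non-decreasing subsequence).
i:      1  2  3  4  5  6  7  8  9 10 11
a[i]:   5 11  1  3  4  7  6  9  8  2 10
dp:     1  2  1  2  3  4  4  5  5  2  6
max dp = 6, so deletions = 11 − 6 = 5.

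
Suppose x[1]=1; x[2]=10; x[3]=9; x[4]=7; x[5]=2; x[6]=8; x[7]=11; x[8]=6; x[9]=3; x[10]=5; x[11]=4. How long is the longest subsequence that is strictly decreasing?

6

Negate each value so 'decreasing' becomes 'increasing', then run patience tails on the negated sequence:
-1 → extends → [-1]
-10 → replaces -1 → [-10]
-9 → extends → [-10, -9]
-7 → extends → [-10, -9, -7]
-2 → extends → [-10, -9, -7, -2]
-8 → replaces -7 → [-10, -9, -8, -2]
-11 → replaces -10 → [-11, -9, -8, -2]
-6 → replaces -2 → [-11, -9, -8, -6]
-3 → extends → [-11, -9, -8, -6, -3]
-5 → replaces -3 → [-11, -9, -8, -6, -5]
-4 → extends → [-11, -9, -8, -6, -5, -4]
Six tails, so the longest strictly decreasing subsequence of the original has length 6.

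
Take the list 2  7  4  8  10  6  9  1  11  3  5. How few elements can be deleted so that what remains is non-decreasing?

Fewest deletions = n − (longest non-decreasing subsequence).
i:      1  2  3  4  5  6  7  8  9 10 11
a[i]:   2  7  4  8 10  6  9  1 11  3  5
dp:     1  2  2  3  4  3  4  1  5  2  3
max dp = 5, so deletions = 11 − 5 = 6.

6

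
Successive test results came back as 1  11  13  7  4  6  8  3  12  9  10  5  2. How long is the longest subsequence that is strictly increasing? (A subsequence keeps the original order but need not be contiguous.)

Let dp[i] be the length of the longest such subsequence ending at index i:
i:      1  2  3  4  5  6  7  8  9 10 11 12 13
a[i]:   1 11 13  7  4  6  8  3 12  9 10  5  2
dp:     1  2  3  2  2  3  4  2  5  5  6  3  2
Maximum dp value is 6.

6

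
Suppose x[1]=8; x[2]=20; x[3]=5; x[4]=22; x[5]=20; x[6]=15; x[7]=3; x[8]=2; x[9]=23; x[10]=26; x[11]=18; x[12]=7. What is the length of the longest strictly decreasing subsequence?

Let dp[i] be the longest strictly decreasing subsequence ending at i:
i:      1  2  3  4  5  6  7  8  9 10 11 12
x[i]:   8 20  5 22 20 15  3  2 23 26 18  7
dp:     1  1  2  1  2  3  4  5  1  1  3  4
Maximum is 5.

5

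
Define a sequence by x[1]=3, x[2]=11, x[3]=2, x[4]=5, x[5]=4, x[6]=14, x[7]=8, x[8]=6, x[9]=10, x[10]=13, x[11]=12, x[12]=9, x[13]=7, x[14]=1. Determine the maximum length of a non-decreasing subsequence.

5

Let dp[i] be the length of the longest such subsequence ending at index i:
i:      1  2  3  4  5  6  7  8  9 10 11 12 13 14
x[i]:   3 11  2  5  4 14  8  6 10 13 12  9  7  1
dp:     1  2  1  2  2  3  3  3  4  5  5  4  4  1
Maximum dp value is 5.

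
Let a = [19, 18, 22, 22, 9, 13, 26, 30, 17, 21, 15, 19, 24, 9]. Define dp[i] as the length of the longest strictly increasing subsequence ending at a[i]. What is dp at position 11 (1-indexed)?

dp[i] = 1 + max{dp[j] : j<i, a[j]<a[i]} (or 1 if no such j):
i:      1  2  3  4  5  6  7  8  9 10 11 12 13 14
a[i]:  19 18 22 22  9 13 26 30 17 21 15 19 24  9
dp:     1  1  2  2  1  2  3  4  3  4  3  4  5  1
At index 11 the value is 3.

3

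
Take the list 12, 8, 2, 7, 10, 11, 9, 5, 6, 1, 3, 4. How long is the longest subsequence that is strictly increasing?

4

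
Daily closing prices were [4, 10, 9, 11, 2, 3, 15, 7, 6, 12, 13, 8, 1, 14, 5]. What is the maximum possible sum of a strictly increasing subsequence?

64

Let S[i] be the best sum of a strictly increasing subsequence ending at i:
i:      1  2  3  4  5  6  7  8  9 10 11 12 13 14 15
a[i]:   4 10  9 11  2  3 15  7  6 12 13  8  1 14  5
S:      4 14 13 25  2  5 40 12 11 37 50 20  1 64 10
Maximum is 64 (e.g. 4 + 10 + 11 + 12 + 13 + 14).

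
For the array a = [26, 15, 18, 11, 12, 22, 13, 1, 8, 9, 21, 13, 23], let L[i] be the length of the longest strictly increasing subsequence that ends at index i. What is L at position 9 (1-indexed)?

dp[i] = 1 + max{dp[j] : j<i, a[j]<a[i]} (or 1 if no such j):
i:      1  2  3  4  5  6  7  8  9 10 11 12 13
a[i]:  26 15 18 11 12 22 13  1  8  9 21 13 23
dp:     1  1  2  1  2  3  3  1  2  3  4  4  5
At index 9 the value is 2.

2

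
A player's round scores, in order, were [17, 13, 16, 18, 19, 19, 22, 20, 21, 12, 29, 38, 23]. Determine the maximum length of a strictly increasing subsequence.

Track the smallest tail for each achievable length (strict):
17 → extends → [17]
13 → replaces 17 → [13]
16 → extends → [13, 16]
18 → extends → [13, 16, 18]
19 → extends → [13, 16, 18, 19]
19 → already a tail → [13, 16, 18, 19]
22 → extends → [13, 16, 18, 19, 22]
20 → replaces 22 → [13, 16, 18, 19, 20]
21 → extends → [13, 16, 18, 19, 20, 21]
12 → replaces 13 → [12, 16, 18, 19, 20, 21]
29 → extends → [12, 16, 18, 19, 20, 21, 29]
38 → extends → [12, 16, 18, 19, 20, 21, 29, 38]
23 → replaces 29 → [12, 16, 18, 19, 20, 21, 23, 38]
Eight tails, so the longest strictly increasing subsequence has length 8 (e.g. 13, 16, 18, 19, 20, 21, 29, 38).

8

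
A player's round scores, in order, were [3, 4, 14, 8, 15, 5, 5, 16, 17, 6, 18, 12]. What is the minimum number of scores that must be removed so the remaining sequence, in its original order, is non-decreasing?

5

Fewest deletions = n − (longest non-decreasing subsequence).
Patience tails:
3 → extends → [3]
4 → extends → [3, 4]
14 → extends → [3, 4, 14]
8 → replaces 14 → [3, 4, 8]
15 → extends → [3, 4, 8, 15]
5 → replaces 8 → [3, 4, 5, 15]
5 → replaces 15 → [3, 4, 5, 5]
16 → extends → [3, 4, 5, 5, 16]
17 → extends → [3, 4, 5, 5, 16, 17]
6 → replaces 16 → [3, 4, 5, 5, 6, 17]
18 → extends → [3, 4, 5, 5, 6, 17, 18]
12 → replaces 17 → [3, 4, 5, 5, 6, 12, 18]
Longest non-decreasing subsequence has length 7, so deletions = 12 − 7 = 5.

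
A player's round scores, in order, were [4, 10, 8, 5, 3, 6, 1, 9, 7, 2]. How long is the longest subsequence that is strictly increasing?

Track the smallest tail for each achievable length (strict):
4 → extends → [4]
10 → extends → [4, 10]
8 → replaces 10 → [4, 8]
5 → replaces 8 → [4, 5]
3 → replaces 4 → [3, 5]
6 → extends → [3, 5, 6]
1 → replaces 3 → [1, 5, 6]
9 → extends → [1, 5, 6, 9]
7 → replaces 9 → [1, 5, 6, 7]
2 → replaces 5 → [1, 2, 6, 7]
Four tails, so the longest strictly increasing subsequence has length 4 (e.g. 4, 5, 6, 9).

4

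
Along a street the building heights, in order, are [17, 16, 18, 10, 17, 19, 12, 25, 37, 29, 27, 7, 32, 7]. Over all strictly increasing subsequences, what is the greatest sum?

Let S[i] be the best sum of a strictly increasing subsequence ending at i:
i:       1   2   3   4   5   6   7   8   9  10  11  12  13  14
a[i]:   17  16  18  10  17  19  12  25  37  29  27   7  32   7
S:      17  16  35  10  33  54  22  79 116 108 106   7 140   7
Maximum is 140 (e.g. 17 + 18 + 19 + 25 + 29 + 32).

140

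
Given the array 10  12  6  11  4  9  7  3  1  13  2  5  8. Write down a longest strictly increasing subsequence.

Patience tails give the LIS length; then backtrack through the dp parents:
10 → extends → [10]
12 → extends → [10, 12]
6 → replaces 10 → [6, 12]
11 → replaces 12 → [6, 11]
4 → replaces 6 → [4, 11]
9 → replaces 11 → [4, 9]
7 → replaces 9 → [4, 7]
3 → replaces 4 → [3, 7]
1 → replaces 3 → [1, 7]
13 → extends → [1, 7, 13]
2 → replaces 7 → [1, 2, 13]
5 → replaces 13 → [1, 2, 5]
8 → extends → [1, 2, 5, 8]
Length 4; one witness is 1, 2, 5, 8.

1, 2, 5, 8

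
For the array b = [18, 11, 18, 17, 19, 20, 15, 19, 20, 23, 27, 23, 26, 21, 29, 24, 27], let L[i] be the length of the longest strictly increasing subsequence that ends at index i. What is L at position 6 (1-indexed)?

4

dp[i] = 1 + max{dp[j] : j<i, b[j]<b[i]} (or 1 if no such j):
i:      1  2  3  4  5  6  7  8  9 10 11 12 13 14 15 16 17
b[i]:  18 11 18 17 19 20 15 19 20 23 27 23 26 21 29 24 27
dp:     1  1  2  2  3  4  2  3  4  5  6  5  6  5  7  6  7
At index 6 the value is 4.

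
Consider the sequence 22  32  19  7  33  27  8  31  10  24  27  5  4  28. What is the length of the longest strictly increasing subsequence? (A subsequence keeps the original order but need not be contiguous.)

6

Track the smallest tail for each achievable length (strict):
22 → extends → [22]
32 → extends → [22, 32]
19 → replaces 22 → [19, 32]
7 → replaces 19 → [7, 32]
33 → extends → [7, 32, 33]
27 → replaces 32 → [7, 27, 33]
8 → replaces 27 → [7, 8, 33]
31 → replaces 33 → [7, 8, 31]
10 → replaces 31 → [7, 8, 10]
24 → extends → [7, 8, 10, 24]
27 → extends → [7, 8, 10, 24, 27]
5 → replaces 7 → [5, 8, 10, 24, 27]
4 → replaces 5 → [4, 8, 10, 24, 27]
28 → extends → [4, 8, 10, 24, 27, 28]
Six tails, so the longest strictly increasing subsequence has length 6 (e.g. 7, 8, 10, 24, 27, 28).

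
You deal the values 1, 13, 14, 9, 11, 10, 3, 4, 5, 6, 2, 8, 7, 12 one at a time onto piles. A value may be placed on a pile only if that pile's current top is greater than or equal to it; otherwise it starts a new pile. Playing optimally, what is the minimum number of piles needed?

The minimum number of non-increasing subsequences covering a sequence equals the length of its longest strictly increasing subsequence.
LIS length is 7 (e.g. 1, 3, 4, 5, 6, 8, 12), so 7 piles are needed.

7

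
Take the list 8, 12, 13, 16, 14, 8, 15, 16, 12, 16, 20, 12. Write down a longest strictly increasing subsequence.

Patience tails give the LIS length; then backtrack through the dp parents:
8 → extends → [8]
12 → extends → [8, 12]
13 → extends → [8, 12, 13]
16 → extends → [8, 12, 13, 16]
14 → replaces 16 → [8, 12, 13, 14]
8 → already a tail → [8, 12, 13, 14]
15 → extends → [8, 12, 13, 14, 15]
16 → extends → [8, 12, 13, 14, 15, 16]
12 → already a tail → [8, 12, 13, 14, 15, 16]
16 → already a tail → [8, 12, 13, 14, 15, 16]
20 → extends → [8, 12, 13, 14, 15, 16, 20]
12 → already a tail → [8, 12, 13, 14, 15, 16, 20]
Length 7; one witness is 8, 12, 13, 14, 15, 16, 20.

8, 12, 13, 14, 15, 16, 20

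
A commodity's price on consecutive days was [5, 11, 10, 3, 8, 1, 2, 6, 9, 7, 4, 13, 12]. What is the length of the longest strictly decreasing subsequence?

5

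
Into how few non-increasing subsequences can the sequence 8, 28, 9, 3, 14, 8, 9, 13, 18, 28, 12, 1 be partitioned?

The minimum number of non-increasing subsequences covering a sequence equals the length of its longest strictly increasing subsequence.
LIS length is 6 (e.g. 3, 8, 9, 13, 18, 28), so 6 piles are needed.

6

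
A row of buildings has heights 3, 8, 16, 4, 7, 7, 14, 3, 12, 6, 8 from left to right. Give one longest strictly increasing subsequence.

3, 4, 7, 14

Patience tails give the LIS length; then backtrack through the dp parents:
3 → extends → [3]
8 → extends → [3, 8]
16 → extends → [3, 8, 16]
4 → replaces 8 → [3, 4, 16]
7 → replaces 16 → [3, 4, 7]
7 → already a tail → [3, 4, 7]
14 → extends → [3, 4, 7, 14]
3 → already a tail → [3, 4, 7, 14]
12 → replaces 14 → [3, 4, 7, 12]
6 → replaces 7 → [3, 4, 6, 12]
8 → replaces 12 → [3, 4, 6, 8]
Length 4; one witness is 3, 4, 7, 14.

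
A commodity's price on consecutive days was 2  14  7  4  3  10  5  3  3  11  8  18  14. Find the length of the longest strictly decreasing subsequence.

Negate each value so 'decreasing' becomes 'increasing', then run patience tails on the negated sequence:
-2 → extends → [-2]
-14 → replaces -2 → [-14]
-7 → extends → [-14, -7]
-4 → extends → [-14, -7, -4]
-3 → extends → [-14, -7, -4, -3]
-10 → replaces -7 → [-14, -10, -4, -3]
-5 → replaces -4 → [-14, -10, -5, -3]
-3 → already a tail → [-14, -10, -5, -3]
-3 → already a tail → [-14, -10, -5, -3]
-11 → replaces -10 → [-14, -11, -5, -3]
-8 → replaces -5 → [-14, -11, -8, -3]
-18 → replaces -14 → [-18, -11, -8, -3]
-14 → replaces -11 → [-18, -14, -8, -3]
Four tails, so the longest strictly decreasing subsequence of the original has length 4.

4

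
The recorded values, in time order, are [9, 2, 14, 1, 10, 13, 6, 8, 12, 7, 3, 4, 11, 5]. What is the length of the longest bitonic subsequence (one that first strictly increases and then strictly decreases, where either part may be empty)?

6

inc[i] = longest strictly increasing subsequence ending at i; dec[i] = longest strictly decreasing subsequence starting at i:
i:      1  2  3  4  5  6  7  8  9 10 11 12 13 14
a[i]:   9  2 14  1 10 13  6  8 12  7  3  4 11  5
inc:    1  1  2  1  2  3  2  3  4  3  2  3  4  4
dec:    4  2  5  1  4  4  2  3  3  2  1  1  2  1
Best peak at i=3 (value 14): inc=2, dec=5, length 2+5−1 = 6.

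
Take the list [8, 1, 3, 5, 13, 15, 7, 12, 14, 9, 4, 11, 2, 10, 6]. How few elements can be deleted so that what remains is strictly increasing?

9

Fewest deletions = n − (longest strictly increasing subsequence).
i:      1  2  3  4  5  6  7  8  9 10 11 12 13 14 15
a[i]:   8  1  3  5 13 15  7 12 14  9  4 11  2 10  6
dp:     1  1  2  3  4  5  4  5  6  5  3  6  2  6  4
max dp = 6, so deletions = 15 − 6 = 9.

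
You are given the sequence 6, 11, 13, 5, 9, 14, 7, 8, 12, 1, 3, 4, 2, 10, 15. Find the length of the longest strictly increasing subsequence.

5

Track the smallest tail for each achievable length (strict):
6 → extends → [6]
11 → extends → [6, 11]
13 → extends → [6, 11, 13]
5 → replaces 6 → [5, 11, 13]
9 → replaces 11 → [5, 9, 13]
14 → extends → [5, 9, 13, 14]
7 → replaces 9 → [5, 7, 13, 14]
8 → replaces 13 → [5, 7, 8, 14]
12 → replaces 14 → [5, 7, 8, 12]
1 → replaces 5 → [1, 7, 8, 12]
3 → replaces 7 → [1, 3, 8, 12]
4 → replaces 8 → [1, 3, 4, 12]
2 → replaces 3 → [1, 2, 4, 12]
10 → replaces 12 → [1, 2, 4, 10]
15 → extends → [1, 2, 4, 10, 15]
Five tails, so the longest strictly increasing subsequence has length 5 (e.g. 6, 11, 13, 14, 15).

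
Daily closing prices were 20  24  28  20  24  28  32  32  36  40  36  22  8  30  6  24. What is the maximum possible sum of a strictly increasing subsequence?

180

Let S[i] be the best sum of a strictly increasing subsequence ending at i:
i:       1   2   3   4   5   6   7   8   9  10  11  12  13  14  15  16
a[i]:   20  24  28  20  24  28  32  32  36  40  36  22   8  30   6  24
S:      20  44  72  20  44  72 104 104 140 180 140  42   8 102   6  66
Maximum is 180 (e.g. 20 + 24 + 28 + 32 + 36 + 40).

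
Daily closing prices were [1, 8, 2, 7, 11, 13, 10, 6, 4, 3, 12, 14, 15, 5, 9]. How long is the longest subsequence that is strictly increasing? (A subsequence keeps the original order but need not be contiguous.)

7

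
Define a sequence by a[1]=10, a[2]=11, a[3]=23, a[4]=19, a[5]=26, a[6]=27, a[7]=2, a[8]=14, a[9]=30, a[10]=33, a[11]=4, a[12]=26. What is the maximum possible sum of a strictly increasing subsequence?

160

Let S[i] be the best sum of a strictly increasing subsequence ending at i:
i:       1   2   3   4   5   6   7   8   9  10  11  12
a[i]:   10  11  23  19  26  27   2  14  30  33   4  26
S:      10  21  44  40  70  97   2  35 127 160   6  70
Maximum is 160 (e.g. 10 + 11 + 23 + 26 + 27 + 30 + 33).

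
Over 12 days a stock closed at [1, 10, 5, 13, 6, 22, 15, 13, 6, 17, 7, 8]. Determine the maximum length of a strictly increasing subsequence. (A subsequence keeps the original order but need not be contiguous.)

5

Track the smallest tail for each achievable length (strict):
1 → extends → [1]
10 → extends → [1, 10]
5 → replaces 10 → [1, 5]
13 → extends → [1, 5, 13]
6 → replaces 13 → [1, 5, 6]
22 → extends → [1, 5, 6, 22]
15 → replaces 22 → [1, 5, 6, 15]
13 → replaces 15 → [1, 5, 6, 13]
6 → already a tail → [1, 5, 6, 13]
17 → extends → [1, 5, 6, 13, 17]
7 → replaces 13 → [1, 5, 6, 7, 17]
8 → replaces 17 → [1, 5, 6, 7, 8]
Five tails, so the longest strictly increasing subsequence has length 5 (e.g. 1, 10, 13, 15, 17).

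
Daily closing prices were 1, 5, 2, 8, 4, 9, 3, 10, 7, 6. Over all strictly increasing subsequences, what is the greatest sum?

33

Let S[i] be the best sum of a strictly increasing subsequence ending at i:
i:      1  2  3  4  5  6  7  8  9 10
a[i]:   1  5  2  8  4  9  3 10  7  6
S:      1  6  3 14  7 23  6 33 14 13
Maximum is 33 (e.g. 1 + 5 + 8 + 9 + 10).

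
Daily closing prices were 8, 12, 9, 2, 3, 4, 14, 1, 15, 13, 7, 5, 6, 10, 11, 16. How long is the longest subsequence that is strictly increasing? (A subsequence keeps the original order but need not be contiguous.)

Let dp[i] be the length of the longest such subsequence ending at index i:
i:      1  2  3  4  5  6  7  8  9 10 11 12 13 14 15 16
a[i]:   8 12  9  2  3  4 14  1 15 13  7  5  6 10 11 16
dp:     1  2  2  1  2  3  4  1  5  4  4  4  5  6  7  8
Maximum dp value is 8.

8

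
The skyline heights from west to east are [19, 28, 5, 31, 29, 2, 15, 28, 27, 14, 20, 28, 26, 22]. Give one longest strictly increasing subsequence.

5, 15, 27, 28

Patience tails give the LIS length; then backtrack through the dp parents:
19 → extends → [19]
28 → extends → [19, 28]
5 → replaces 19 → [5, 28]
31 → extends → [5, 28, 31]
29 → replaces 31 → [5, 28, 29]
2 → replaces 5 → [2, 28, 29]
15 → replaces 28 → [2, 15, 29]
28 → replaces 29 → [2, 15, 28]
27 → replaces 28 → [2, 15, 27]
14 → replaces 15 → [2, 14, 27]
20 → replaces 27 → [2, 14, 20]
28 → extends → [2, 14, 20, 28]
26 → replaces 28 → [2, 14, 20, 26]
22 → replaces 26 → [2, 14, 20, 22]
Length 4; one witness is 5, 15, 27, 28.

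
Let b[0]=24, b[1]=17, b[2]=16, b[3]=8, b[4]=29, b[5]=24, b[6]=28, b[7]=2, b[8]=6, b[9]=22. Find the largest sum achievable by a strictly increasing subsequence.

Let S[i] be the best sum of a strictly increasing subsequence ending at i:
i:      0  1  2  3  4  5  6  7  8  9
b[i]:  24 17 16  8 29 24 28  2  6 22
S:     24 17 16  8 53 41 69  2  8 39
Maximum is 69 (e.g. 17 + 24 + 28).

69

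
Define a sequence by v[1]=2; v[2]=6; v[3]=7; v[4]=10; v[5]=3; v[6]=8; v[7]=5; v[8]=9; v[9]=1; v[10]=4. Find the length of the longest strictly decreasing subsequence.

Negate each value so 'decreasing' becomes 'increasing', then run patience tails on the negated sequence:
-2 → extends → [-2]
-6 → replaces -2 → [-6]
-7 → replaces -6 → [-7]
-10 → replaces -7 → [-10]
-3 → extends → [-10, -3]
-8 → replaces -3 → [-10, -8]
-5 → extends → [-10, -8, -5]
-9 → replaces -8 → [-10, -9, -5]
-1 → extends → [-10, -9, -5, -1]
-4 → replaces -1 → [-10, -9, -5, -4]
Four tails, so the longest strictly decreasing subsequence of the original has length 4.

4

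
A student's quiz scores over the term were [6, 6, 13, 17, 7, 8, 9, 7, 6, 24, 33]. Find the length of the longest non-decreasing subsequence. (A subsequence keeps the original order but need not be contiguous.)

7

Track the smallest tail for each achievable length (allowing ties):
6 → extends → [6]
6 → extends → [6, 6]
13 → extends → [6, 6, 13]
17 → extends → [6, 6, 13, 17]
7 → replaces 13 → [6, 6, 7, 17]
8 → replaces 17 → [6, 6, 7, 8]
9 → extends → [6, 6, 7, 8, 9]
7 → replaces 8 → [6, 6, 7, 7, 9]
6 → replaces 7 → [6, 6, 6, 7, 9]
24 → extends → [6, 6, 6, 7, 9, 24]
33 → extends → [6, 6, 6, 7, 9, 24, 33]
Seven tails, so the longest non-decreasing subsequence has length 7 (e.g. 6, 6, 7, 8, 9, 24, 33).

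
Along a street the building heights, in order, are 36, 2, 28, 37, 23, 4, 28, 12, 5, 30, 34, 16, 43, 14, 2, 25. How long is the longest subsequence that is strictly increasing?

6

Track the smallest tail for each achievable length (strict):
36 → extends → [36]
2 → replaces 36 → [2]
28 → extends → [2, 28]
37 → extends → [2, 28, 37]
23 → replaces 28 → [2, 23, 37]
4 → replaces 23 → [2, 4, 37]
28 → replaces 37 → [2, 4, 28]
12 → replaces 28 → [2, 4, 12]
5 → replaces 12 → [2, 4, 5]
30 → extends → [2, 4, 5, 30]
34 → extends → [2, 4, 5, 30, 34]
16 → replaces 30 → [2, 4, 5, 16, 34]
43 → extends → [2, 4, 5, 16, 34, 43]
14 → replaces 16 → [2, 4, 5, 14, 34, 43]
2 → already a tail → [2, 4, 5, 14, 34, 43]
25 → replaces 34 → [2, 4, 5, 14, 25, 43]
Six tails, so the longest strictly increasing subsequence has length 6 (e.g. 2, 23, 28, 30, 34, 43).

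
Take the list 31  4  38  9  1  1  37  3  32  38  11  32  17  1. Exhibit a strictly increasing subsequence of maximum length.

Patience tails give the LIS length; then backtrack through the dp parents:
31 → extends → [31]
4 → replaces 31 → [4]
38 → extends → [4, 38]
9 → replaces 38 → [4, 9]
1 → replaces 4 → [1, 9]
1 → already a tail → [1, 9]
37 → extends → [1, 9, 37]
3 → replaces 9 → [1, 3, 37]
32 → replaces 37 → [1, 3, 32]
38 → extends → [1, 3, 32, 38]
11 → replaces 32 → [1, 3, 11, 38]
32 → replaces 38 → [1, 3, 11, 32]
17 → replaces 32 → [1, 3, 11, 17]
1 → already a tail → [1, 3, 11, 17]
Length 4; one witness is 4, 9, 37, 38.

4, 9, 37, 38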